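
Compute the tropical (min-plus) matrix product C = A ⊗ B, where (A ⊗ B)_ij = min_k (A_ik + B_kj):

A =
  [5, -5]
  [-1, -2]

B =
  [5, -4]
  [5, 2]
A ⊗ B =
  [0, -3]
  [3, -5]

Apply the min-plus product entry-by-entry:
  C[0][0] = min over k of (A[0][0] + B[0][0] = 5 + 5 = 10, A[0][1] + B[1][0] = -5 + 5 = 0) = 0 (attained at k = 1)
  C[0][1] = min over k of (A[0][0] + B[0][1] = 5 + -4 = 1, A[0][1] + B[1][1] = -5 + 2 = -3) = -3 (attained at k = 1)
  C[1][0] = min over k of (A[1][0] + B[0][0] = -1 + 5 = 4, A[1][1] + B[1][0] = -2 + 5 = 3) = 3 (attained at k = 1)
  C[1][1] = min over k of (A[1][0] + B[0][1] = -1 + -4 = -5, A[1][1] + B[1][1] = -2 + 2 = 0) = -5 (attained at k = 0)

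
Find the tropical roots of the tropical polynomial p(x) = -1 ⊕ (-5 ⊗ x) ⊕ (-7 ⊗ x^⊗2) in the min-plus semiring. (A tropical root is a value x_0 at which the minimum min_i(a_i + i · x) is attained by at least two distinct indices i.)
Roots: {2, 4}

Each tropical root is a break point of the lower envelope of the lines y = a_i + i · x (there are 3 lines, with slopes 0, 1, ..., 2). Only the lines that attain the minimum somewhere contribute to roots; other lines are dominated. Here the surviving (envelope) indices are i = 2, i = 1, i = 0.
Intersections between consecutive envelope lines give the roots: for adjacent envelope indices i < j the intersection is x = (a_i − a_j) / (j − i). Reading off the sorted break points: {2, 4}.
Verification: at each break x_0, at least two indices attain the minimum of min_i(a_i + i · x_0).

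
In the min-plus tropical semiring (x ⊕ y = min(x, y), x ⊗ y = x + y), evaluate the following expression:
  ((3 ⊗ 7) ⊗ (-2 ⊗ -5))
((3 ⊗ 7) ⊗ (-2 ⊗ -5)) = 3

Expand innermost to outermost. Recall ⊕ takes the minimum of its arguments and ⊗ takes their sum. Working out the expression ((3 ⊗ 7) ⊗ (-2 ⊗ -5)) gives 3.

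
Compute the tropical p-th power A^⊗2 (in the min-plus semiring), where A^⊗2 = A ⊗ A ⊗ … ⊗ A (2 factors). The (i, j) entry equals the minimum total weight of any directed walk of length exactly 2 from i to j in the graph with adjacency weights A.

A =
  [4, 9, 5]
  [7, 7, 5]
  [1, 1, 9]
A^⊗2 =
  [6, 6, 9]
  [6, 6, 12]
  [5, 8, 6]

Each entry (A^⊗2)_ij equals the minimum over all length-2 walks i = v_0 → v_1 → … → v_2 = j of Σ_t A[v_t][v_{t+1}]. For example, for (i, j) = (0, 2) we minimise over 3 possible intermediate vertex sequences; the minimum is 9, attained along the walk 0 → 0 → 2.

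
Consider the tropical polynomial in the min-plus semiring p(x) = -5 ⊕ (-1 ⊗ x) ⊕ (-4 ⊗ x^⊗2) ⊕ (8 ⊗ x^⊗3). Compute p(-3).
p(-3) = -10

A tropical monomial a ⊗ x^⊗i evaluates to a + i · x. Evaluating each term at x = -3:
  Term 0 contributes -5 + 0 · -3 = -5
  Term 1 contributes -1 + 1 · -3 = -4
  Term 2 contributes -4 + 2 · -3 = -10
  Term 3 contributes 8 + 3 · -3 = -1
p(-3) = ⊕ of these = min[-5, -4, -10, -1] = -10.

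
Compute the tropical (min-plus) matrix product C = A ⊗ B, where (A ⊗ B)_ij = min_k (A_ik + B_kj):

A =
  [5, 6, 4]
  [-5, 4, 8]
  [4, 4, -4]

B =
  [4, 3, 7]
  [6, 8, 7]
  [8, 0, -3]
A ⊗ B =
  [9, 4, 1]
  [-1, -2, 2]
  [4, -4, -7]

Apply the min-plus product entry-by-entry:
  C[0][0] = min over k of (A[0][0] + B[0][0] = 5 + 4 = 9, A[0][1] + B[1][0] = 6 + 6 = 12, A[0][2] + B[2][0] = 4 + 8 = 12) = 9 (attained at k = 0)
  C[0][1] = min over k of (A[0][0] + B[0][1] = 5 + 3 = 8, A[0][1] + B[1][1] = 6 + 8 = 14, A[0][2] + B[2][1] = 4 + 0 = 4) = 4 (attained at k = 2)
  C[0][2] = min over k of (A[0][0] + B[0][2] = 5 + 7 = 12, A[0][1] + B[1][2] = 6 + 7 = 13, A[0][2] + B[2][2] = 4 + -3 = 1) = 1 (attained at k = 2)
  C[1][0] = min over k of (A[1][0] + B[0][0] = -5 + 4 = -1, A[1][1] + B[1][0] = 4 + 6 = 10, A[1][2] + B[2][0] = 8 + 8 = 16) = -1 (attained at k = 0)
  C[1][1] = min over k of (A[1][0] + B[0][1] = -5 + 3 = -2, A[1][1] + B[1][1] = 4 + 8 = 12, A[1][2] + B[2][1] = 8 + 0 = 8) = -2 (attained at k = 0)
  C[1][2] = min over k of (A[1][0] + B[0][2] = -5 + 7 = 2, A[1][1] + B[1][2] = 4 + 7 = 11, A[1][2] + B[2][2] = 8 + -3 = 5) = 2 (attained at k = 0)
  C[2][0] = min over k of (A[2][0] + B[0][0] = 4 + 4 = 8, A[2][1] + B[1][0] = 4 + 6 = 10, A[2][2] + B[2][0] = -4 + 8 = 4) = 4 (attained at k = 2)
  C[2][1] = min over k of (A[2][0] + B[0][1] = 4 + 3 = 7, A[2][1] + B[1][1] = 4 + 8 = 12, A[2][2] + B[2][1] = -4 + 0 = -4) = -4 (attained at k = 2)
  C[2][2] = min over k of (A[2][0] + B[0][2] = 4 + 7 = 11, A[2][1] + B[1][2] = 4 + 7 = 11, A[2][2] + B[2][2] = -4 + -3 = -7) = -7 (attained at k = 2)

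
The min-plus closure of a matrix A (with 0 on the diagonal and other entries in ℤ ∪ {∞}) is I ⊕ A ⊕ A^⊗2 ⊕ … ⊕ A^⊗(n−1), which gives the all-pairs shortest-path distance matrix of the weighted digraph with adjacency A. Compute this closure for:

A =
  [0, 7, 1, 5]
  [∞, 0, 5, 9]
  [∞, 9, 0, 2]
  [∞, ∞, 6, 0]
Closure =
  [0, 7, 1, 3]
  [∞, 0, 5, 7]
  [∞, 9, 0, 2]
  [∞, 15, 6, 0]

This is the Floyd-Warshall all-pairs shortest-path computation. For each intermediate vertex k = 0, 1, …, 3, update dist[i][j] ← min(dist[i][j], dist[i][k] + dist[k][j]). The final matrix gives, for each (i, j), the minimum total weight of any directed path from i to j (possibly empty when i = j).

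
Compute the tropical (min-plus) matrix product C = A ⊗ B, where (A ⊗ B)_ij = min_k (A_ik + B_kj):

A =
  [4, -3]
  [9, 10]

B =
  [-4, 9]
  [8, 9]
A ⊗ B =
  [0, 6]
  [5, 18]

Apply the min-plus product entry-by-entry:
  C[0][0] = min over k of (A[0][0] + B[0][0] = 4 + -4 = 0, A[0][1] + B[1][0] = -3 + 8 = 5) = 0 (attained at k = 0)
  C[0][1] = min over k of (A[0][0] + B[0][1] = 4 + 9 = 13, A[0][1] + B[1][1] = -3 + 9 = 6) = 6 (attained at k = 1)
  C[1][0] = min over k of (A[1][0] + B[0][0] = 9 + -4 = 5, A[1][1] + B[1][0] = 10 + 8 = 18) = 5 (attained at k = 0)
  C[1][1] = min over k of (A[1][0] + B[0][1] = 9 + 9 = 18, A[1][1] + B[1][1] = 10 + 9 = 19) = 18 (attained at k = 0)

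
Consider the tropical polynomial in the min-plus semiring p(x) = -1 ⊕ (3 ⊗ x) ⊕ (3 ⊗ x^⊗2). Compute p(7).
p(7) = -1

A tropical monomial a ⊗ x^⊗i evaluates to a + i · x. Evaluating each term at x = 7:
  Term 0 contributes -1 + 0 · 7 = -1
  Term 1 contributes 3 + 1 · 7 = 10
  Term 2 contributes 3 + 2 · 7 = 17
p(7) = ⊕ of these = min[-1, 10, 17] = -1.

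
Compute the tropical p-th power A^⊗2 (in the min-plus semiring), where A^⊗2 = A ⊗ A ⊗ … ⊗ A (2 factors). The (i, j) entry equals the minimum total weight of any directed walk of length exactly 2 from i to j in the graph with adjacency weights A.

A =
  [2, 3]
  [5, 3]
A^⊗2 =
  [4, 5]
  [7, 6]

Each entry (A^⊗2)_ij equals the minimum over all length-2 walks i = v_0 → v_1 → … → v_2 = j of Σ_t A[v_t][v_{t+1}]. For example, for (i, j) = (0, 1) we minimise over 2 possible intermediate vertex sequences; the minimum is 5, attained along the walk 0 → 0 → 1.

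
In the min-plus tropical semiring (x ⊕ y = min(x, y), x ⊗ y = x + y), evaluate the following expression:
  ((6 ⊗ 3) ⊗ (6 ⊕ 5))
((6 ⊗ 3) ⊗ (6 ⊕ 5)) = 14

Expand innermost to outermost. Recall ⊕ takes the minimum of its arguments and ⊗ takes their sum. Working out the expression ((6 ⊗ 3) ⊗ (6 ⊕ 5)) gives 14.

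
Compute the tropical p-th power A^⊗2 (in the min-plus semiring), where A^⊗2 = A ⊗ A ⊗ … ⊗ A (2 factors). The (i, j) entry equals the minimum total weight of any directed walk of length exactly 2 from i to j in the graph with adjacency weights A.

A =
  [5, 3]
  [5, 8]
A^⊗2 =
  [8, 8]
  [10, 8]

Each entry (A^⊗2)_ij equals the minimum over all length-2 walks i = v_0 → v_1 → … → v_2 = j of Σ_t A[v_t][v_{t+1}]. For example, for (i, j) = (0, 1) we minimise over 2 possible intermediate vertex sequences; the minimum is 8, attained along the walk 0 → 0 → 1.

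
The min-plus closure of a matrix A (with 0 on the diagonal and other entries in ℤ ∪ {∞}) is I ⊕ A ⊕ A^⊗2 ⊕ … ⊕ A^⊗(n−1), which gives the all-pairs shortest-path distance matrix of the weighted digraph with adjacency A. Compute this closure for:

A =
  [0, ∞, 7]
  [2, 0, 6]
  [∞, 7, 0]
Closure =
  [0, 14, 7]
  [2, 0, 6]
  [9, 7, 0]

This is the Floyd-Warshall all-pairs shortest-path computation. For each intermediate vertex k = 0, 1, …, 2, update dist[i][j] ← min(dist[i][j], dist[i][k] + dist[k][j]). The final matrix gives, for each (i, j), the minimum total weight of any directed path from i to j (possibly empty when i = j).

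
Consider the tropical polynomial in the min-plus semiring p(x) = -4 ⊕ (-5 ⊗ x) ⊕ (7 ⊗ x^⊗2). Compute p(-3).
p(-3) = -8

A tropical monomial a ⊗ x^⊗i evaluates to a + i · x. Evaluating each term at x = -3:
  Term 0 contributes -4 + 0 · -3 = -4
  Term 1 contributes -5 + 1 · -3 = -8
  Term 2 contributes 7 + 2 · -3 = 1
p(-3) = ⊕ of these = min[-4, -8, 1] = -8.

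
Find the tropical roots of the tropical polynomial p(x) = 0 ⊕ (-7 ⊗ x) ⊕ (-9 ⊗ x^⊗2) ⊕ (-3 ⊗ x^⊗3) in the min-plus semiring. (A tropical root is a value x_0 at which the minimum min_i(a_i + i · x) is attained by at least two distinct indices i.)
Roots: {-6, 2, 7}

Each tropical root is a break point of the lower envelope of the lines y = a_i + i · x (there are 4 lines, with slopes 0, 1, ..., 3). Only the lines that attain the minimum somewhere contribute to roots; other lines are dominated. Here the surviving (envelope) indices are i = 3, i = 2, i = 1, i = 0.
Intersections between consecutive envelope lines give the roots: for adjacent envelope indices i < j the intersection is x = (a_i − a_j) / (j − i). Reading off the sorted break points: {-6, 2, 7}.
Verification: at each break x_0, at least two indices attain the minimum of min_i(a_i + i · x_0).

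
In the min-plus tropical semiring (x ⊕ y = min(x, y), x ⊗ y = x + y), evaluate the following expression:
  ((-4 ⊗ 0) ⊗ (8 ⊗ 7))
((-4 ⊗ 0) ⊗ (8 ⊗ 7)) = 11

Expand innermost to outermost. Recall ⊕ takes the minimum of its arguments and ⊗ takes their sum. Working out the expression ((-4 ⊗ 0) ⊗ (8 ⊗ 7)) gives 11.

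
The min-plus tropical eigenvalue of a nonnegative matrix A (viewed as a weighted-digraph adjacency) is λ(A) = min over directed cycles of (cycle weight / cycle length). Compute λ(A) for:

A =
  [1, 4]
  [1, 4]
λ(A) = 1

Enumerate directed cycles and compute their means (weight / length). Sample:
  cycle 0 → 0: weight = 1, length = 1, mean = 1/1 ≈ 1.000
  cycle 1 → 1: weight = 4, length = 1, mean = 4/1 ≈ 4.000
  cycle 0 → 1 → 0: weight = 5, length = 2, mean = 5/2 ≈ 2.500
  cycle 1 → 0 → 1: weight = 5, length = 2, mean = 5/2 ≈ 2.500
Minimum mean = 1.000, attained e.g. along the cycle 0 → 0 with weight 1 and length 1. So λ(A) = 1/1 = 1.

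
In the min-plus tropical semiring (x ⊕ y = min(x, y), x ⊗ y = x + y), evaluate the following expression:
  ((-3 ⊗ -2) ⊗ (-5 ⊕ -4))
((-3 ⊗ -2) ⊗ (-5 ⊕ -4)) = -10

Expand innermost to outermost. Recall ⊕ takes the minimum of its arguments and ⊗ takes their sum. Working out the expression ((-3 ⊗ -2) ⊗ (-5 ⊕ -4)) gives -10.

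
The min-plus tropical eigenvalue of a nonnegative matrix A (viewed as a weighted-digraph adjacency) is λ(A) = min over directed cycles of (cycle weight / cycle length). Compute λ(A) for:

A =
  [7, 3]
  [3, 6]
λ(A) = 3

Enumerate directed cycles and compute their means (weight / length). Sample:
  cycle 0 → 0: weight = 7, length = 1, mean = 7/1 ≈ 7.000
  cycle 1 → 1: weight = 6, length = 1, mean = 6/1 ≈ 6.000
  cycle 0 → 1 → 0: weight = 6, length = 2, mean = 6/2 ≈ 3.000
  cycle 1 → 0 → 1: weight = 6, length = 2, mean = 6/2 ≈ 3.000
Minimum mean = 3.000, attained e.g. along the cycle 0 → 1 → 0 with weight 6 and length 2. So λ(A) = 6/2 = 3.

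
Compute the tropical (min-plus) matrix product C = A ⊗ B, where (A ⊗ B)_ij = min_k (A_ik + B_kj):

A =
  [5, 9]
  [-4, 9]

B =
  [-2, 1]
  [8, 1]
A ⊗ B =
  [3, 6]
  [-6, -3]

Apply the min-plus product entry-by-entry:
  C[0][0] = min over k of (A[0][0] + B[0][0] = 5 + -2 = 3, A[0][1] + B[1][0] = 9 + 8 = 17) = 3 (attained at k = 0)
  C[0][1] = min over k of (A[0][0] + B[0][1] = 5 + 1 = 6, A[0][1] + B[1][1] = 9 + 1 = 10) = 6 (attained at k = 0)
  C[1][0] = min over k of (A[1][0] + B[0][0] = -4 + -2 = -6, A[1][1] + B[1][0] = 9 + 8 = 17) = -6 (attained at k = 0)
  C[1][1] = min over k of (A[1][0] + B[0][1] = -4 + 1 = -3, A[1][1] + B[1][1] = 9 + 1 = 10) = -3 (attained at k = 0)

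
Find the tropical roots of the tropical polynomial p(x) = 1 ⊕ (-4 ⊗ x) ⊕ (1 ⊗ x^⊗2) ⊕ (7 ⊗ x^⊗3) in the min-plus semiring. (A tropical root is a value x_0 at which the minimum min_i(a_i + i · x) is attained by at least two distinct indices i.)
Roots: {-6, -5, 5}

Each tropical root is a break point of the lower envelope of the lines y = a_i + i · x (there are 4 lines, with slopes 0, 1, ..., 3). Only the lines that attain the minimum somewhere contribute to roots; other lines are dominated. Here the surviving (envelope) indices are i = 3, i = 2, i = 1, i = 0.
Intersections between consecutive envelope lines give the roots: for adjacent envelope indices i < j the intersection is x = (a_i − a_j) / (j − i). Reading off the sorted break points: {-6, -5, 5}.
Verification: at each break x_0, at least two indices attain the minimum of min_i(a_i + i · x_0).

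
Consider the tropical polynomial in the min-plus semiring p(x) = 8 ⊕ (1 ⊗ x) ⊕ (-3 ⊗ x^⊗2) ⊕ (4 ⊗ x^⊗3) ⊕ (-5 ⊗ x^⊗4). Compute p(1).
p(1) = -1

A tropical monomial a ⊗ x^⊗i evaluates to a + i · x. Evaluating each term at x = 1:
  Term 0 contributes 8 + 0 · 1 = 8
  Term 1 contributes 1 + 1 · 1 = 2
  Term 2 contributes -3 + 2 · 1 = -1
  Term 3 contributes 4 + 3 · 1 = 7
  Term 4 contributes -5 + 4 · 1 = -1
p(1) = ⊕ of these = min[8, 2, -1, 7, -1] = -1.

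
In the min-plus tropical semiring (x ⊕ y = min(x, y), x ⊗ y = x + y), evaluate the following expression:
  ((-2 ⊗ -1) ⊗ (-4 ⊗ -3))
((-2 ⊗ -1) ⊗ (-4 ⊗ -3)) = -10

Expand innermost to outermost. Recall ⊕ takes the minimum of its arguments and ⊗ takes their sum. Working out the expression ((-2 ⊗ -1) ⊗ (-4 ⊗ -3)) gives -10.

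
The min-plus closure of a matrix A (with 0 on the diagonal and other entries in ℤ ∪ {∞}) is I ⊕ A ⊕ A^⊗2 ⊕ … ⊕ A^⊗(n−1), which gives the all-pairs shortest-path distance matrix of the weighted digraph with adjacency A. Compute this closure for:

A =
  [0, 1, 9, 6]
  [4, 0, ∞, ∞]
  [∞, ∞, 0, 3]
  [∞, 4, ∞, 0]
Closure =
  [0, 1, 9, 6]
  [4, 0, 13, 10]
  [11, 7, 0, 3]
  [8, 4, 17, 0]

This is the Floyd-Warshall all-pairs shortest-path computation. For each intermediate vertex k = 0, 1, …, 3, update dist[i][j] ← min(dist[i][j], dist[i][k] + dist[k][j]). The final matrix gives, for each (i, j), the minimum total weight of any directed path from i to j (possibly empty when i = j).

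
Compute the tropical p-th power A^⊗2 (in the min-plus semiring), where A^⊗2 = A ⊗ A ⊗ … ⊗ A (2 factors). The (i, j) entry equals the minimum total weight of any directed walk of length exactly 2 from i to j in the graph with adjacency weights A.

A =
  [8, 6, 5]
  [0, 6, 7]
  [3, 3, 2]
A^⊗2 =
  [6, 8, 7]
  [6, 6, 5]
  [3, 5, 4]

Each entry (A^⊗2)_ij equals the minimum over all length-2 walks i = v_0 → v_1 → … → v_2 = j of Σ_t A[v_t][v_{t+1}]. For example, for (i, j) = (0, 2) we minimise over 3 possible intermediate vertex sequences; the minimum is 7, attained along the walk 0 → 2 → 2.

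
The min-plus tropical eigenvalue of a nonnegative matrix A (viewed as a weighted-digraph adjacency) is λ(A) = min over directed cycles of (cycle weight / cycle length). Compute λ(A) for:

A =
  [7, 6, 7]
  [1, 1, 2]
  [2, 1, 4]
λ(A) = 1

Enumerate directed cycles and compute their means (weight / length). Sample:
  cycle 0 → 0: weight = 7, length = 1, mean = 7/1 ≈ 7.000
  cycle 1 → 1: weight = 1, length = 1, mean = 1/1 ≈ 1.000
  cycle 2 → 2: weight = 4, length = 1, mean = 4/1 ≈ 4.000
  cycle 0 → 1 → 0: weight = 7, length = 2, mean = 7/2 ≈ 3.500
  cycle 0 → 2 → 0: weight = 9, length = 2, mean = 9/2 ≈ 4.500
  cycle 1 → 0 → 1: weight = 7, length = 2, mean = 7/2 ≈ 3.500
Minimum mean = 1.000, attained e.g. along the cycle 1 → 1 with weight 1 and length 1. So λ(A) = 1/1 = 1.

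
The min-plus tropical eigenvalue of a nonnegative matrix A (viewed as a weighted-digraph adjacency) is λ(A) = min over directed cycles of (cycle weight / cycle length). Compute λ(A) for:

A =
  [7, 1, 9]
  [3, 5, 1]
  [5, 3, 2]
λ(A) = 2

Enumerate directed cycles and compute their means (weight / length). Sample:
  cycle 0 → 0: weight = 7, length = 1, mean = 7/1 ≈ 7.000
  cycle 1 → 1: weight = 5, length = 1, mean = 5/1 ≈ 5.000
  cycle 2 → 2: weight = 2, length = 1, mean = 2/1 ≈ 2.000
  cycle 0 → 1 → 0: weight = 4, length = 2, mean = 4/2 ≈ 2.000
  cycle 0 → 2 → 0: weight = 14, length = 2, mean = 14/2 ≈ 7.000
  cycle 1 → 0 → 1: weight = 4, length = 2, mean = 4/2 ≈ 2.000
Minimum mean = 2.000, attained e.g. along the cycle 2 → 2 with weight 2 and length 1. So λ(A) = 2/1 = 2.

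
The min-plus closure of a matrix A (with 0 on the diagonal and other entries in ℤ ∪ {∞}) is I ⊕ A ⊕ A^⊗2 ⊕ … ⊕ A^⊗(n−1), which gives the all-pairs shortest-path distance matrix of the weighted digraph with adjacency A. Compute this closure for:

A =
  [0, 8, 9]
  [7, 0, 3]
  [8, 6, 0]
Closure =
  [0, 8, 9]
  [7, 0, 3]
  [8, 6, 0]

This is the Floyd-Warshall all-pairs shortest-path computation. For each intermediate vertex k = 0, 1, …, 2, update dist[i][j] ← min(dist[i][j], dist[i][k] + dist[k][j]). The final matrix gives, for each (i, j), the minimum total weight of any directed path from i to j (possibly empty when i = j).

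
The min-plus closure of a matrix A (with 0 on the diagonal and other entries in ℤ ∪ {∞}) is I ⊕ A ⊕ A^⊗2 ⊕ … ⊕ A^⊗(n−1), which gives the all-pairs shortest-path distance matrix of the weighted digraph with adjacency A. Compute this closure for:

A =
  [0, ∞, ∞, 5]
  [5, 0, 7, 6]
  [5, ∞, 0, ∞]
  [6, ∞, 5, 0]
Closure =
  [0, ∞, 10, 5]
  [5, 0, 7, 6]
  [5, ∞, 0, 10]
  [6, ∞, 5, 0]

This is the Floyd-Warshall all-pairs shortest-path computation. For each intermediate vertex k = 0, 1, …, 3, update dist[i][j] ← min(dist[i][j], dist[i][k] + dist[k][j]). The final matrix gives, for each (i, j), the minimum total weight of any directed path from i to j (possibly empty when i = j).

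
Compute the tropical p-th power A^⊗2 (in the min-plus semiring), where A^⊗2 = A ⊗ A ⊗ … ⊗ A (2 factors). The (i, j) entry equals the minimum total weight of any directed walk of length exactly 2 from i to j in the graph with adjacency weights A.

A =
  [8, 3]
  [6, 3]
A^⊗2 =
  [9, 6]
  [9, 6]

Each entry (A^⊗2)_ij equals the minimum over all length-2 walks i = v_0 → v_1 → … → v_2 = j of Σ_t A[v_t][v_{t+1}]. For example, for (i, j) = (0, 1) we minimise over 2 possible intermediate vertex sequences; the minimum is 6, attained along the walk 0 → 1 → 1.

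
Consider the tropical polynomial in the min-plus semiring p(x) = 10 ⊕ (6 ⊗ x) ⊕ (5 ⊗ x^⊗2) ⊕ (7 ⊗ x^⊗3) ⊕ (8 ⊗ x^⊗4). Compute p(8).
p(8) = 10

A tropical monomial a ⊗ x^⊗i evaluates to a + i · x. Evaluating each term at x = 8:
  Term 0 contributes 10 + 0 · 8 = 10
  Term 1 contributes 6 + 1 · 8 = 14
  Term 2 contributes 5 + 2 · 8 = 21
  Term 3 contributes 7 + 3 · 8 = 31
  Term 4 contributes 8 + 4 · 8 = 40
p(8) = ⊕ of these = min[10, 14, 21, 31, 40] = 10.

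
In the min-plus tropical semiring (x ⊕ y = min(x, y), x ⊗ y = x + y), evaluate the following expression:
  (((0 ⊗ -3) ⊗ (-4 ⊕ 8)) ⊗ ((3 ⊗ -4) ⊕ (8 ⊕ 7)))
(((0 ⊗ -3) ⊗ (-4 ⊕ 8)) ⊗ ((3 ⊗ -4) ⊕ (8 ⊕ 7))) = -8

Expand innermost to outermost. Recall ⊕ takes the minimum of its arguments and ⊗ takes their sum. Working out the expression (((0 ⊗ -3) ⊗ (-4 ⊕ 8)) ⊗ ((3 ⊗ -4) ⊕ (8 ⊕ 7))) gives -8.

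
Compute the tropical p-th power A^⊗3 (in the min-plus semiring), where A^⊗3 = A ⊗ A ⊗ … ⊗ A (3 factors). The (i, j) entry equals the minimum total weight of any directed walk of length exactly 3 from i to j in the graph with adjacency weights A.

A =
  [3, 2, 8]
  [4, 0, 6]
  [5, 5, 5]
A^⊗3 =
  [6, 2, 8]
  [4, 0, 6]
  [9, 5, 11]

Each entry (A^⊗3)_ij equals the minimum over all length-3 walks i = v_0 → v_1 → … → v_3 = j of Σ_t A[v_t][v_{t+1}]. For example, for (i, j) = (0, 2) we minimise over 9 possible intermediate vertex sequences; the minimum is 8, attained along the walk 0 → 1 → 1 → 2.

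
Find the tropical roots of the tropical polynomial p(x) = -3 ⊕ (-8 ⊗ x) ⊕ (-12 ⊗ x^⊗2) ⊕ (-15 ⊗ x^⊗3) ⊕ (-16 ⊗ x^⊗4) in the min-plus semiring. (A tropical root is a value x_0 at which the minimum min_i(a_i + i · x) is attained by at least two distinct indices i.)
Roots: {1, 3, 4, 5}

Each tropical root is a break point of the lower envelope of the lines y = a_i + i · x (there are 5 lines, with slopes 0, 1, ..., 4). Only the lines that attain the minimum somewhere contribute to roots; other lines are dominated. Here the surviving (envelope) indices are i = 4, i = 3, i = 2, i = 1, i = 0.
Intersections between consecutive envelope lines give the roots: for adjacent envelope indices i < j the intersection is x = (a_i − a_j) / (j − i). Reading off the sorted break points: {1, 3, 4, 5}.
Verification: at each break x_0, at least two indices attain the minimum of min_i(a_i + i · x_0).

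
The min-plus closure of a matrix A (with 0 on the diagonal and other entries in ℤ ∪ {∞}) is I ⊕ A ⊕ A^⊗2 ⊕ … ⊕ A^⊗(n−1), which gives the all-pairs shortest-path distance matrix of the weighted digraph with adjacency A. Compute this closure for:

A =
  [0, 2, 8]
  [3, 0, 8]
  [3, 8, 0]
Closure =
  [0, 2, 8]
  [3, 0, 8]
  [3, 5, 0]

This is the Floyd-Warshall all-pairs shortest-path computation. For each intermediate vertex k = 0, 1, …, 2, update dist[i][j] ← min(dist[i][j], dist[i][k] + dist[k][j]). The final matrix gives, for each (i, j), the minimum total weight of any directed path from i to j (possibly empty when i = j).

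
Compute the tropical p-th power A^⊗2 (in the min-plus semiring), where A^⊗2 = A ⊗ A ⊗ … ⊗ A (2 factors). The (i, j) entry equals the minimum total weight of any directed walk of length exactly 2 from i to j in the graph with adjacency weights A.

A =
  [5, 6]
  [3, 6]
A^⊗2 =
  [9, 11]
  [8, 9]

Each entry (A^⊗2)_ij equals the minimum over all length-2 walks i = v_0 → v_1 → … → v_2 = j of Σ_t A[v_t][v_{t+1}]. For example, for (i, j) = (0, 1) we minimise over 2 possible intermediate vertex sequences; the minimum is 11, attained along the walk 0 → 0 → 1.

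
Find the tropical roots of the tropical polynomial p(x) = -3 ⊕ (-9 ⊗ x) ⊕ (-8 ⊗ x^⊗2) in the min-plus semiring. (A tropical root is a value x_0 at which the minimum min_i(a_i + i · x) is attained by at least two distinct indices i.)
Roots: {-1, 6}

Each tropical root is a break point of the lower envelope of the lines y = a_i + i · x (there are 3 lines, with slopes 0, 1, ..., 2). Only the lines that attain the minimum somewhere contribute to roots; other lines are dominated. Here the surviving (envelope) indices are i = 2, i = 1, i = 0.
Intersections between consecutive envelope lines give the roots: for adjacent envelope indices i < j the intersection is x = (a_i − a_j) / (j − i). Reading off the sorted break points: {-1, 6}.
Verification: at each break x_0, at least two indices attain the minimum of min_i(a_i + i · x_0).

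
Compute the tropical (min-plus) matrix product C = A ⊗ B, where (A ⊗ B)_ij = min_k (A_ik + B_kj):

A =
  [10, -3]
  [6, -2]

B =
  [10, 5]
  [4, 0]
A ⊗ B =
  [1, -3]
  [2, -2]

Apply the min-plus product entry-by-entry:
  C[0][0] = min over k of (A[0][0] + B[0][0] = 10 + 10 = 20, A[0][1] + B[1][0] = -3 + 4 = 1) = 1 (attained at k = 1)
  C[0][1] = min over k of (A[0][0] + B[0][1] = 10 + 5 = 15, A[0][1] + B[1][1] = -3 + 0 = -3) = -3 (attained at k = 1)
  C[1][0] = min over k of (A[1][0] + B[0][0] = 6 + 10 = 16, A[1][1] + B[1][0] = -2 + 4 = 2) = 2 (attained at k = 1)
  C[1][1] = min over k of (A[1][0] + B[0][1] = 6 + 5 = 11, A[1][1] + B[1][1] = -2 + 0 = -2) = -2 (attained at k = 1)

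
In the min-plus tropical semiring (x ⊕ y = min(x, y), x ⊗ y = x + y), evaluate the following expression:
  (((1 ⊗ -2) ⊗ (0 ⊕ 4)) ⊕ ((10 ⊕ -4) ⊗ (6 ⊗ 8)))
(((1 ⊗ -2) ⊗ (0 ⊕ 4)) ⊕ ((10 ⊕ -4) ⊗ (6 ⊗ 8))) = -1

Expand innermost to outermost. Recall ⊕ takes the minimum of its arguments and ⊗ takes their sum. Working out the expression (((1 ⊗ -2) ⊗ (0 ⊕ 4)) ⊕ ((10 ⊕ -4) ⊗ (6 ⊗ 8))) gives -1.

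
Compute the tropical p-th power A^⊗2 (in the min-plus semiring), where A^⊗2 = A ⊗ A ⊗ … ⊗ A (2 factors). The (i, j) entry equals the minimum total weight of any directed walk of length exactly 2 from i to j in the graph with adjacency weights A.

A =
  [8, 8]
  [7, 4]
A^⊗2 =
  [15, 12]
  [11, 8]

Each entry (A^⊗2)_ij equals the minimum over all length-2 walks i = v_0 → v_1 → … → v_2 = j of Σ_t A[v_t][v_{t+1}]. For example, for (i, j) = (0, 1) we minimise over 2 possible intermediate vertex sequences; the minimum is 12, attained along the walk 0 → 1 → 1.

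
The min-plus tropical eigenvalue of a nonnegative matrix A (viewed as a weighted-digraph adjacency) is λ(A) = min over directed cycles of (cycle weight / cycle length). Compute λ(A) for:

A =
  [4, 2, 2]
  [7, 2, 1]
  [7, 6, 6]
λ(A) = 2

Enumerate directed cycles and compute their means (weight / length). Sample:
  cycle 0 → 0: weight = 4, length = 1, mean = 4/1 ≈ 4.000
  cycle 1 → 1: weight = 2, length = 1, mean = 2/1 ≈ 2.000
  cycle 2 → 2: weight = 6, length = 1, mean = 6/1 ≈ 6.000
  cycle 0 → 1 → 0: weight = 9, length = 2, mean = 9/2 ≈ 4.500
  cycle 0 → 2 → 0: weight = 9, length = 2, mean = 9/2 ≈ 4.500
  cycle 1 → 0 → 1: weight = 9, length = 2, mean = 9/2 ≈ 4.500
Minimum mean = 2.000, attained e.g. along the cycle 1 → 1 with weight 2 and length 1. So λ(A) = 2/1 = 2.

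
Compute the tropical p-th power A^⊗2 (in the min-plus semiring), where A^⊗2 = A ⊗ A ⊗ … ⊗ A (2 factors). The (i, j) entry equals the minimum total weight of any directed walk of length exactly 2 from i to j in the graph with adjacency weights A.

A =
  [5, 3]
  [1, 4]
A^⊗2 =
  [4, 7]
  [5, 4]

Each entry (A^⊗2)_ij equals the minimum over all length-2 walks i = v_0 → v_1 → … → v_2 = j of Σ_t A[v_t][v_{t+1}]. For example, for (i, j) = (0, 1) we minimise over 2 possible intermediate vertex sequences; the minimum is 7, attained along the walk 0 → 1 → 1.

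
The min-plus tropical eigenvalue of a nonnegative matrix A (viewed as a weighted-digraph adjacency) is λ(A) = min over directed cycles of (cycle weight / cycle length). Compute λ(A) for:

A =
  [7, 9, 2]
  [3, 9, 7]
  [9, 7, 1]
λ(A) = 1

Enumerate directed cycles and compute their means (weight / length). Sample:
  cycle 0 → 0: weight = 7, length = 1, mean = 7/1 ≈ 7.000
  cycle 1 → 1: weight = 9, length = 1, mean = 9/1 ≈ 9.000
  cycle 2 → 2: weight = 1, length = 1, mean = 1/1 ≈ 1.000
  cycle 0 → 1 → 0: weight = 12, length = 2, mean = 12/2 ≈ 6.000
  cycle 0 → 2 → 0: weight = 11, length = 2, mean = 11/2 ≈ 5.500
  cycle 1 → 0 → 1: weight = 12, length = 2, mean = 12/2 ≈ 6.000
Minimum mean = 1.000, attained e.g. along the cycle 2 → 2 with weight 1 and length 1. So λ(A) = 1/1 = 1.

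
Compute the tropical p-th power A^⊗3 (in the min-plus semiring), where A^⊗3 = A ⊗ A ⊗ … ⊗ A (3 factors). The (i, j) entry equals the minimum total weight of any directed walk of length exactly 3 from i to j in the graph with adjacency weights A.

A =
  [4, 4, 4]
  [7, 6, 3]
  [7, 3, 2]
A^⊗3 =
  [12, 9, 8]
  [12, 8, 7]
  [11, 7, 6]

Each entry (A^⊗3)_ij equals the minimum over all length-3 walks i = v_0 → v_1 → … → v_3 = j of Σ_t A[v_t][v_{t+1}]. For example, for (i, j) = (0, 2) we minimise over 9 possible intermediate vertex sequences; the minimum is 8, attained along the walk 0 → 2 → 2 → 2.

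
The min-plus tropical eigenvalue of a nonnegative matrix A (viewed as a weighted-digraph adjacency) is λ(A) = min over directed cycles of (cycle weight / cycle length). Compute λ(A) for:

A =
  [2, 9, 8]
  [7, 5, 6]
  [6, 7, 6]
λ(A) = 2

Enumerate directed cycles and compute their means (weight / length). Sample:
  cycle 0 → 0: weight = 2, length = 1, mean = 2/1 ≈ 2.000
  cycle 1 → 1: weight = 5, length = 1, mean = 5/1 ≈ 5.000
  cycle 2 → 2: weight = 6, length = 1, mean = 6/1 ≈ 6.000
  cycle 0 → 1 → 0: weight = 16, length = 2, mean = 16/2 ≈ 8.000
  cycle 0 → 2 → 0: weight = 14, length = 2, mean = 14/2 ≈ 7.000
  cycle 1 → 0 → 1: weight = 16, length = 2, mean = 16/2 ≈ 8.000
Minimum mean = 2.000, attained e.g. along the cycle 0 → 0 with weight 2 and length 1. So λ(A) = 2/1 = 2.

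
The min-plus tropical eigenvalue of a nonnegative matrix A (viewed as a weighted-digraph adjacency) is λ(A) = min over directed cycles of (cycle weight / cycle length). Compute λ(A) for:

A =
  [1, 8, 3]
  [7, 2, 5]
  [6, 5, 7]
λ(A) = 1

Enumerate directed cycles and compute their means (weight / length). Sample:
  cycle 0 → 0: weight = 1, length = 1, mean = 1/1 ≈ 1.000
  cycle 1 → 1: weight = 2, length = 1, mean = 2/1 ≈ 2.000
  cycle 2 → 2: weight = 7, length = 1, mean = 7/1 ≈ 7.000
  cycle 0 → 1 → 0: weight = 15, length = 2, mean = 15/2 ≈ 7.500
  cycle 0 → 2 → 0: weight = 9, length = 2, mean = 9/2 ≈ 4.500
  cycle 1 → 0 → 1: weight = 15, length = 2, mean = 15/2 ≈ 7.500
Minimum mean = 1.000, attained e.g. along the cycle 0 → 0 with weight 1 and length 1. So λ(A) = 1/1 = 1.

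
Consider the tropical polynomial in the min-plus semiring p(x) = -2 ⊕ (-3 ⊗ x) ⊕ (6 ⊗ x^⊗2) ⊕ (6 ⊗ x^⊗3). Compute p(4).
p(4) = -2

A tropical monomial a ⊗ x^⊗i evaluates to a + i · x. Evaluating each term at x = 4:
  Term 0 contributes -2 + 0 · 4 = -2
  Term 1 contributes -3 + 1 · 4 = 1
  Term 2 contributes 6 + 2 · 4 = 14
  Term 3 contributes 6 + 3 · 4 = 18
p(4) = ⊕ of these = min[-2, 1, 14, 18] = -2.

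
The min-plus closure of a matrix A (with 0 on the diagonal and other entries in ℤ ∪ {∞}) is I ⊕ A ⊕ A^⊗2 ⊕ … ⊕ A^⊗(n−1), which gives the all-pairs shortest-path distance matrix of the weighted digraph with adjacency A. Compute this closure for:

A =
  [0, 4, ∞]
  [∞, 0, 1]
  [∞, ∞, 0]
Closure =
  [0, 4, 5]
  [∞, 0, 1]
  [∞, ∞, 0]

This is the Floyd-Warshall all-pairs shortest-path computation. For each intermediate vertex k = 0, 1, …, 2, update dist[i][j] ← min(dist[i][j], dist[i][k] + dist[k][j]). The final matrix gives, for each (i, j), the minimum total weight of any directed path from i to j (possibly empty when i = j).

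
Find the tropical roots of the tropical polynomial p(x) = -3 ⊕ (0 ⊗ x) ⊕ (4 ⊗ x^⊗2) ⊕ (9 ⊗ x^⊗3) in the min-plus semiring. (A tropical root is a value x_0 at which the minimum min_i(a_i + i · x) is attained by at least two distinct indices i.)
Roots: {-5, -4, -3}

Each tropical root is a break point of the lower envelope of the lines y = a_i + i · x (there are 4 lines, with slopes 0, 1, ..., 3). Only the lines that attain the minimum somewhere contribute to roots; other lines are dominated. Here the surviving (envelope) indices are i = 3, i = 2, i = 1, i = 0.
Intersections between consecutive envelope lines give the roots: for adjacent envelope indices i < j the intersection is x = (a_i − a_j) / (j − i). Reading off the sorted break points: {-5, -4, -3}.
Verification: at each break x_0, at least two indices attain the minimum of min_i(a_i + i · x_0).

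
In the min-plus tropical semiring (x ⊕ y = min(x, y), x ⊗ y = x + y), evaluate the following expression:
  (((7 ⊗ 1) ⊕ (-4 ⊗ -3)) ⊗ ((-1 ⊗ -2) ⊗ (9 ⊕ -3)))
(((7 ⊗ 1) ⊕ (-4 ⊗ -3)) ⊗ ((-1 ⊗ -2) ⊗ (9 ⊕ -3))) = -13

Expand innermost to outermost. Recall ⊕ takes the minimum of its arguments and ⊗ takes their sum. Working out the expression (((7 ⊗ 1) ⊕ (-4 ⊗ -3)) ⊗ ((-1 ⊗ -2) ⊗ (9 ⊕ -3))) gives -13.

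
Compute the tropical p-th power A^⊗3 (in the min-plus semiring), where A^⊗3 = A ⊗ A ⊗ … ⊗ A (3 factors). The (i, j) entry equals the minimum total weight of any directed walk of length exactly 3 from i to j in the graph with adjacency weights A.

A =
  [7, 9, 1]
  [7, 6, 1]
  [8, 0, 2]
A^⊗3 =
  [8, 3, 2]
  [8, 3, 2]
  [9, 1, 3]

Each entry (A^⊗3)_ij equals the minimum over all length-3 walks i = v_0 → v_1 → … → v_3 = j of Σ_t A[v_t][v_{t+1}]. For example, for (i, j) = (0, 2) we minimise over 9 possible intermediate vertex sequences; the minimum is 2, attained along the walk 0 → 2 → 1 → 2.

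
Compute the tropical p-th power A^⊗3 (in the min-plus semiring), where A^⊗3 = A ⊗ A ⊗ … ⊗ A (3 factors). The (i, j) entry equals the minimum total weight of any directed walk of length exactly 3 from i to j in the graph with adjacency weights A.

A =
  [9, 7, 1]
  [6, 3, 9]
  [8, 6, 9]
A^⊗3 =
  [13, 10, 10]
  [12, 9, 10]
  [15, 12, 13]

Each entry (A^⊗3)_ij equals the minimum over all length-3 walks i = v_0 → v_1 → … → v_3 = j of Σ_t A[v_t][v_{t+1}]. For example, for (i, j) = (0, 2) we minimise over 9 possible intermediate vertex sequences; the minimum is 10, attained along the walk 0 → 2 → 0 → 2.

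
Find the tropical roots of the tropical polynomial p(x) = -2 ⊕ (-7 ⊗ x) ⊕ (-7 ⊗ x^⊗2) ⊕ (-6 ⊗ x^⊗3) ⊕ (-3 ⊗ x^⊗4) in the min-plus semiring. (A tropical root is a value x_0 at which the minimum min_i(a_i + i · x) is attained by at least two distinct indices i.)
Roots: {-3, -1, 0, 5}

Each tropical root is a break point of the lower envelope of the lines y = a_i + i · x (there are 5 lines, with slopes 0, 1, ..., 4). Only the lines that attain the minimum somewhere contribute to roots; other lines are dominated. Here the surviving (envelope) indices are i = 4, i = 3, i = 2, i = 1, i = 0.
Intersections between consecutive envelope lines give the roots: for adjacent envelope indices i < j the intersection is x = (a_i − a_j) / (j − i). Reading off the sorted break points: {-3, -1, 0, 5}.
Verification: at each break x_0, at least two indices attain the minimum of min_i(a_i + i · x_0).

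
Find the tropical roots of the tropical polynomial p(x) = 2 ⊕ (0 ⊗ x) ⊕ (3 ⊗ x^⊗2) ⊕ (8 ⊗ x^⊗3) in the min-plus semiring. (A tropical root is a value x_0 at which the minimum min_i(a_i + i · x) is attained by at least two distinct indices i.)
Roots: {-5, -3, 2}

Each tropical root is a break point of the lower envelope of the lines y = a_i + i · x (there are 4 lines, with slopes 0, 1, ..., 3). Only the lines that attain the minimum somewhere contribute to roots; other lines are dominated. Here the surviving (envelope) indices are i = 3, i = 2, i = 1, i = 0.
Intersections between consecutive envelope lines give the roots: for adjacent envelope indices i < j the intersection is x = (a_i − a_j) / (j − i). Reading off the sorted break points: {-5, -3, 2}.
Verification: at each break x_0, at least two indices attain the minimum of min_i(a_i + i · x_0).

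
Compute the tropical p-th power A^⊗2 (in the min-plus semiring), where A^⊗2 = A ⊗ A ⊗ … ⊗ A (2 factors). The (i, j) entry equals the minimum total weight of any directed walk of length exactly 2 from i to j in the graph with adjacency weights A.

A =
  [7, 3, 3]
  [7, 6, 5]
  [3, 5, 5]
A^⊗2 =
  [6, 8, 8]
  [8, 10, 10]
  [8, 6, 6]

Each entry (A^⊗2)_ij equals the minimum over all length-2 walks i = v_0 → v_1 → … → v_2 = j of Σ_t A[v_t][v_{t+1}]. For example, for (i, j) = (0, 2) we minimise over 3 possible intermediate vertex sequences; the minimum is 8, attained along the walk 0 → 1 → 2.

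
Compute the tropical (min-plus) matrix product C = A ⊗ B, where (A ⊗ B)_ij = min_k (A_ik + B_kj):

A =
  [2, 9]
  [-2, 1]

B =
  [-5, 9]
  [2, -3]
A ⊗ B =
  [-3, 6]
  [-7, -2]

Apply the min-plus product entry-by-entry:
  C[0][0] = min over k of (A[0][0] + B[0][0] = 2 + -5 = -3, A[0][1] + B[1][0] = 9 + 2 = 11) = -3 (attained at k = 0)
  C[0][1] = min over k of (A[0][0] + B[0][1] = 2 + 9 = 11, A[0][1] + B[1][1] = 9 + -3 = 6) = 6 (attained at k = 1)
  C[1][0] = min over k of (A[1][0] + B[0][0] = -2 + -5 = -7, A[1][1] + B[1][0] = 1 + 2 = 3) = -7 (attained at k = 0)
  C[1][1] = min over k of (A[1][0] + B[0][1] = -2 + 9 = 7, A[1][1] + B[1][1] = 1 + -3 = -2) = -2 (attained at k = 1)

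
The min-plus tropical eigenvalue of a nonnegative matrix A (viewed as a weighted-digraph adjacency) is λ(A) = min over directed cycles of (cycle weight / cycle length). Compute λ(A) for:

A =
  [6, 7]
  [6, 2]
λ(A) = 2

Enumerate directed cycles and compute their means (weight / length). Sample:
  cycle 0 → 0: weight = 6, length = 1, mean = 6/1 ≈ 6.000
  cycle 1 → 1: weight = 2, length = 1, mean = 2/1 ≈ 2.000
  cycle 0 → 1 → 0: weight = 13, length = 2, mean = 13/2 ≈ 6.500
  cycle 1 → 0 → 1: weight = 13, length = 2, mean = 13/2 ≈ 6.500
Minimum mean = 2.000, attained e.g. along the cycle 1 → 1 with weight 2 and length 1. So λ(A) = 2/1 = 2.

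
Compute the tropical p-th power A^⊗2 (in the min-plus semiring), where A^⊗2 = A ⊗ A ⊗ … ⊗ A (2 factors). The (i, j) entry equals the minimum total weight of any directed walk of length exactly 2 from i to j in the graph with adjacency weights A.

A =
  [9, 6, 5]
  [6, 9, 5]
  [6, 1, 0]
A^⊗2 =
  [11, 6, 5]
  [11, 6, 5]
  [6, 1, 0]

Each entry (A^⊗2)_ij equals the minimum over all length-2 walks i = v_0 → v_1 → … → v_2 = j of Σ_t A[v_t][v_{t+1}]. For example, for (i, j) = (0, 2) we minimise over 3 possible intermediate vertex sequences; the minimum is 5, attained along the walk 0 → 2 → 2.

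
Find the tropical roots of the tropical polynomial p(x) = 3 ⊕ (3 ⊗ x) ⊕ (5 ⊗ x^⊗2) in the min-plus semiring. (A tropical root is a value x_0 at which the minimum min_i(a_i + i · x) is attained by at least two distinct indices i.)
Roots: {-2, 0}

Each tropical root is a break point of the lower envelope of the lines y = a_i + i · x (there are 3 lines, with slopes 0, 1, ..., 2). Only the lines that attain the minimum somewhere contribute to roots; other lines are dominated. Here the surviving (envelope) indices are i = 2, i = 1, i = 0.
Intersections between consecutive envelope lines give the roots: for adjacent envelope indices i < j the intersection is x = (a_i − a_j) / (j − i). Reading off the sorted break points: {-2, 0}.
Verification: at each break x_0, at least two indices attain the minimum of min_i(a_i + i · x_0).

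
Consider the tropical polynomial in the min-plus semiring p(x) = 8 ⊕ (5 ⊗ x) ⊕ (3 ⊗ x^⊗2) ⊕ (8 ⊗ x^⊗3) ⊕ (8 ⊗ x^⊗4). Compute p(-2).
p(-2) = -1

A tropical monomial a ⊗ x^⊗i evaluates to a + i · x. Evaluating each term at x = -2:
  Term 0 contributes 8 + 0 · -2 = 8
  Term 1 contributes 5 + 1 · -2 = 3
  Term 2 contributes 3 + 2 · -2 = -1
  Term 3 contributes 8 + 3 · -2 = 2
  Term 4 contributes 8 + 4 · -2 = 0
p(-2) = ⊕ of these = min[8, 3, -1, 2, 0] = -1.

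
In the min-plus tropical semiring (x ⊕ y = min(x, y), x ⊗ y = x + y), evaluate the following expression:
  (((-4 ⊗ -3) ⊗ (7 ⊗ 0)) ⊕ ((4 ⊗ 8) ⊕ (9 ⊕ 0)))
(((-4 ⊗ -3) ⊗ (7 ⊗ 0)) ⊕ ((4 ⊗ 8) ⊕ (9 ⊕ 0))) = 0

Expand innermost to outermost. Recall ⊕ takes the minimum of its arguments and ⊗ takes their sum. Working out the expression (((-4 ⊗ -3) ⊗ (7 ⊗ 0)) ⊕ ((4 ⊗ 8) ⊕ (9 ⊕ 0))) gives 0.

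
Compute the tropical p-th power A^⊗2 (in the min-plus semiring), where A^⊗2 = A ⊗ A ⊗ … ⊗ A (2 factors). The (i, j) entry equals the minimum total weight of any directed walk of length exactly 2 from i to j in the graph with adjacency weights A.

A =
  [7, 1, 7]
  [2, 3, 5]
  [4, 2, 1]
A^⊗2 =
  [3, 4, 6]
  [5, 3, 6]
  [4, 3, 2]

Each entry (A^⊗2)_ij equals the minimum over all length-2 walks i = v_0 → v_1 → … → v_2 = j of Σ_t A[v_t][v_{t+1}]. For example, for (i, j) = (0, 2) we minimise over 3 possible intermediate vertex sequences; the minimum is 6, attained along the walk 0 → 1 → 2.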